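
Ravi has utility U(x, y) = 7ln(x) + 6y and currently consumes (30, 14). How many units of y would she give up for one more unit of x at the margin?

MU_x = 7/x, MU_y = 6.
MRS = 7/x ÷ 6.
At (30, 14): MRS = 7/180.
That is, one extra unit of x is worth 7/180 units of y at the margin.

MRS = 7/180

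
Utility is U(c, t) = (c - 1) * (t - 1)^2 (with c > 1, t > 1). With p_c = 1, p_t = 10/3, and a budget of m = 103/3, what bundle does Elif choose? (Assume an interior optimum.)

MU_c = (t−1)^2, MU_t = 2·(c−1)·(t−1).
MRS = (1/2)·(t−1)/(c−1).
Tangency: set MRS = p_c/p_t = 1/(10/3) = 0.3.
So (1/2)·(t − 1)/(c − 1) = 0.3, i.e. (t − 1) = 0.6·(c − 1).
Rewrite the budget in excess-of-subsistence terms: 1·(c − 1) + (10/3)·(t − 1) = 103/3 − 1·1 − (10/3)·1 = 30.
Substituting, 3·(c − 1) = 30, so c − 1 = 10 and c* = 11.
Then t − 1 = 0.6·10 = 6, so t* = 7.

c* = 11, t* = 7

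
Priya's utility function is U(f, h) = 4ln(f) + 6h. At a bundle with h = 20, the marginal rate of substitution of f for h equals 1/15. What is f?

f = 10

MU_f = 4/f, MU_h = 6.
MRS = 4/f ÷ 6.
MRS depends only on f: (2/3)/f = 1/15 ⇒ f = (2/3)/(1/15) = 10.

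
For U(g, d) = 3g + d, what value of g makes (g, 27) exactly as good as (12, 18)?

g = 9

U(12, 18) = 54.
Set U(g, 27) = 54 and solve.
3g + 27 = 54 ⇒ 3g = 27 ⇒ g = 9.
Check: U(9, 27) = 54.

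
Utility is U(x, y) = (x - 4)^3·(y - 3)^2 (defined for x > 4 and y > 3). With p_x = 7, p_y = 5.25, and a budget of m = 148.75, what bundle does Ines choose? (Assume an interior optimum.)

MU_x = 3·(x−4)^2·(y−3)^2, MU_y = 2·(x−4)^3·(y−3).
MRS = (3/2)·(y−3)/(x−4).
Tangency: set MRS = p_x/p_y = 7/5.25 = 4/3.
So (3/2)·(y − 3)/(x − 4) = 4/3, i.e. (y − 3) = (8/9)·(x − 4).
Rewrite the budget in excess-of-subsistence terms: 7·(x − 4) + 5.25·(y − 3) = 148.75 − 7·4 − 5.25·3 = 105.
Substituting, (35/3)·(x − 4) = 105, so x − 4 = 9 and x* = 13.
Then y − 3 = (8/9)·9 = 8, so y* = 11.

x* = 13, y* = 11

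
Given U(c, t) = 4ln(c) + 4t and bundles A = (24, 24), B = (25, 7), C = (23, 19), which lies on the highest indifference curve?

Evaluate utility at each bundle:
U(A) = 108.712.
U(B) = 40.876.
U(C) = 88.542.
Highest utility is A, so A ≻ C ≻ B.

Bundle A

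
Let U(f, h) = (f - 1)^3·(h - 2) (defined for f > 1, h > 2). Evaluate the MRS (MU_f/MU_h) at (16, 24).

MRS = 4.4

MU_f = 3·(f−1)^2·(h−2), MU_h = (f−1)^3.
MRS = (3/1)·(h−2)/(f−1).
At (16, 24): MRS = 4.4.
That is, one extra unit of f is worth 4.4 units of h at the margin.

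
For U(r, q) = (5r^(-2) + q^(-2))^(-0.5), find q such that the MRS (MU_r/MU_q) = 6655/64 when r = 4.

For CES with ρ = -2, MRS = (5/1)·(q/r)^3.
Setting (5/1)·(q/4)^3 = 6655/64 gives (q/4)^3 = 1331/64, so q/4 = 2.75 and q = 11.

q = 11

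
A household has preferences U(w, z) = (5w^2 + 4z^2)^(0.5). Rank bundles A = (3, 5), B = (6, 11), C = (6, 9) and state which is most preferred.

Bundle B

Evaluate utility at each bundle:
U(A) = 12.042.
U(B) = 25.768.
U(C) = 22.450.
Highest utility is B, so B ≻ C ≻ A.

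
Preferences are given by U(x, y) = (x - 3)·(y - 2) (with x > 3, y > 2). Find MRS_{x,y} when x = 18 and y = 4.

MU_x = (y−2), MU_y = (x−3).
MRS = (y−2)/(x−3).
At (18, 4): MRS = 2/15.
So at (18, 4) the consumer would give up 2/15 units of y for one more unit of x.

MRS = 2/15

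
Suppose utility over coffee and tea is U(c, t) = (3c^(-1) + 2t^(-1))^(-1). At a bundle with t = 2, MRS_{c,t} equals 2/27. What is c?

c = 9

For CES with ρ = -1, MRS = (3/2)·(t/c)^2.
Setting (3/2)·(2/c)^2 = 2/27 gives (2/c)^2 = 4/81, so 2/c = 2/9 and c = 9.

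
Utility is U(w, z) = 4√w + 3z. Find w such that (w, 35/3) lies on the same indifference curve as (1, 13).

U(1, 13) = 43.
Set U(w, 35/3) = 43 and solve.
With z = 35/3: 4√w = 43 − 3·35/3 = 8, so √w = 2 and w = 4.
Check: U(4, 35/3) = 43.

w = 4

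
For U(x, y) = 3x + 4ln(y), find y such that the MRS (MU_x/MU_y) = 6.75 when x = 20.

y = 9

MU_x = 3, MU_y = 4/y.
MRS = 3 ÷ (4/y).
MRS depends only on y: 0.75·y = 6.75 ⇒ y = 6.75/0.75 = 9.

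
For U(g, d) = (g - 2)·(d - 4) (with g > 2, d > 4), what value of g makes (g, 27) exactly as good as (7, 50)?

U(7, 50) = 230.
Set U(g, 27) = 230 and solve.
With d = 27: (27 − 4) = 23, so (g − 2) = 230/23 = 10.
So g = 2 + 10 = 12.
Check: U(12, 27) = 230.

g = 12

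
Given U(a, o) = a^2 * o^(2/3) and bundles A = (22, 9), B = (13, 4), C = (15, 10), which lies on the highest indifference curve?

Bundle A

Evaluate utility at each bundle:
U(A) = 2094.146.
U(B) = 425.853.
U(C) = 1044.357.
Highest utility is A, so A ≻ C ≻ B.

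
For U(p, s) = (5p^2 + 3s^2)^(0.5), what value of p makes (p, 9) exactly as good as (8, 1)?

p = 4

U depends on (p, s) only through S = 5p^2 + 3s^2, so equal utility means equal S. At (8, 1): S = 323.
With s = 9: 3·9^2 = 243, so 5p^2 = 323 − 243 = 80, i.e. p^2 = 16.
Hence p = √16 = 4.
Check: U(4, 9) = 17.9722.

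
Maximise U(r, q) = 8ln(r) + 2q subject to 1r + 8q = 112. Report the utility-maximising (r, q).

MU_r = 8/r, MU_q = 2.
MRS = 8/r ÷ 2.
Tangency: set MRS = p_r/p_q = 1/8 = 0.125.
MRS depends only on r: 4/r = 0.125 ⇒ r* = 4/0.125 = 32.
From the budget, 8·q = 112 − 1·32 = 80, so q* = 10.

r* = 32, q* = 10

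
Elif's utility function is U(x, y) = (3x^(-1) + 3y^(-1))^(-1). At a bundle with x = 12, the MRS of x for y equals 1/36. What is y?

For CES with ρ = -1, MRS = (y/x)^2.
Setting (y/12)^2 = 1/36 gives y/12 = 1/6 and y = 2.

y = 2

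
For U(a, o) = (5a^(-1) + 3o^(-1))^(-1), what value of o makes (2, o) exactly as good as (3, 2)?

U depends on (a, o) only through S = 5a^(-1) + 3o^(-1), so equal utility means equal S. At (3, 2): S = 19/6.
With a = 2: 5·2^(-1) = 2.5, so 3o^(-1) = 19/6 − 2.5 = 2/3, i.e. o^(-1) = 2/9.
Hence o = 1/(2/9) = 4.5.
Check: U(2, 4.5) = 0.3158.

o = 4.5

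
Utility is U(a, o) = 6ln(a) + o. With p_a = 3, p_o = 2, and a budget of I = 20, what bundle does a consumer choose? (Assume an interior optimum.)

a* = 4, o* = 4

MU_a = 6/a, MU_o = 1.
MRS = 6/a ÷ 1.
Tangency: set MRS = p_a/p_o = 3/2 = 1.5.
MRS depends only on a: 6/a = 1.5 ⇒ a* = 6/1.5 = 4.
From the budget, 2·o = 20 − 3·4 = 8, so o* = 4.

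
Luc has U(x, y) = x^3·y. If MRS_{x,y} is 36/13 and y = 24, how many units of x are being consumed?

MU_x = 3·x^2·y and MU_y = x^3.
MRS = MU_x/MU_y = (3/1)·y/x.
Substitute y = 24: MRS = 72/x. Setting 72/x = 36/13 gives x = 72/(36/13) = 26.

x = 26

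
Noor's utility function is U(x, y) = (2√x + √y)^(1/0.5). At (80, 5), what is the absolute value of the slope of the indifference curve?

MRS = 0.5

For CES with ρ = 0.5, MRS = (2/1)·√(y/x).
At (80, 5): MRS = 0.5.
So at (80, 5) the consumer would give up 0.5 units of y for one more unit of x.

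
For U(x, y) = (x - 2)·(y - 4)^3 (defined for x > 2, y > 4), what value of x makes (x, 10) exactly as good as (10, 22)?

x = 218

U(10, 22) = 46656.
Set U(x, 10) = 46656 and solve.
With y = 10: (10 − 4)^3 = 216, so (x − 2) = 46656/216 = 216.
So x = 2 + 216 = 218.
Check: U(218, 10) = 46656.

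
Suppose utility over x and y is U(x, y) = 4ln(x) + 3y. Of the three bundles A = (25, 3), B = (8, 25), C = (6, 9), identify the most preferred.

Evaluate utility at each bundle:
U(A) = 21.876.
U(B) = 83.318.
U(C) = 34.167.
Highest utility is B, so B ≻ C ≻ A.

Bundle B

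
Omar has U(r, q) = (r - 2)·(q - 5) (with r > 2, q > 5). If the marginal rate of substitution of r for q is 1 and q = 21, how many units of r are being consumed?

r = 18

MU_r = (q−5), MU_q = (r−2).
MRS = (q−5)/(r−2).
Substitute q = 21: MRS = 16/(r − 2). Setting this equal to 1 gives r − 2 = 16/1 = 16, so r = 18.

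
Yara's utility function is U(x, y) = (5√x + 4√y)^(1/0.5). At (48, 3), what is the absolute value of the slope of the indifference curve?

For CES with ρ = 0.5, MRS = (5/4)·√(y/x).
At (48, 3): MRS = 5/16.
The indifference curve has slope −5/16 at this bundle.

MRS = 5/16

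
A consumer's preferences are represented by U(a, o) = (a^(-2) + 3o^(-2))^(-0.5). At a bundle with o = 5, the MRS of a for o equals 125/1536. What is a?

a = 8

For CES with ρ = -2, MRS = (1/3)·(o/a)^3.
Setting (1/3)·(5/a)^3 = 125/1536 gives (5/a)^3 = 125/512, so 5/a = 0.625 and a = 8.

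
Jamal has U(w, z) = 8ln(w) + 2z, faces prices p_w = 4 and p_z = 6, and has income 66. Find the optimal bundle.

MU_w = 8/w, MU_z = 2.
MRS = 8/w ÷ 2.
Tangency: set MRS = p_w/p_z = 4/6 = 2/3.
MRS depends only on w: 4/w = 2/3 ⇒ w* = 4/(2/3) = 6.
From the budget, 6·z = 66 − 4·6 = 42, so z* = 7.

w* = 6, z* = 7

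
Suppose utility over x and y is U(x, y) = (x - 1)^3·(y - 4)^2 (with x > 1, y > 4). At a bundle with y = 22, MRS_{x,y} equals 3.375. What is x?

MU_x = 3·(x−1)^2·(y−4)^2, MU_y = 2·(x−1)^3·(y−4).
MRS = (3/2)·(y−4)/(x−1).
Substitute y = 22: MRS = 27/(x − 1). Setting this equal to 3.375 gives x − 1 = 27/3.375 = 8, so x = 9.

x = 9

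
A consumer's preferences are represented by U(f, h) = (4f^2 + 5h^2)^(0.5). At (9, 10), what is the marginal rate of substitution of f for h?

MRS = 18/25

For CES with ρ = 2, MRS = (4/5)·(h/f)^(-1).
At (9, 10): MRS = 18/25.
So at (9, 10) the consumer would give up 18/25 units of h for one more unit of f.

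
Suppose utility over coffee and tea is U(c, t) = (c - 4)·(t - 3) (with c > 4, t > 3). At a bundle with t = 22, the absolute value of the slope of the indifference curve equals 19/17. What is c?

c = 21

MU_c = (t−3), MU_t = (c−4).
MRS = (t−3)/(c−4).
Substitute t = 22: MRS = 19/(c − 4). Setting this equal to 19/17 gives c − 4 = 19/(19/17) = 17, so c = 21.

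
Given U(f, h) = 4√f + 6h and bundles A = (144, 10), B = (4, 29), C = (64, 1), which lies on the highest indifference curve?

Evaluate utility at each bundle:
U(A) = 108.000.
U(B) = 182.000.
U(C) = 38.000.
Highest utility is B, so B ≻ A ≻ C.

Bundle B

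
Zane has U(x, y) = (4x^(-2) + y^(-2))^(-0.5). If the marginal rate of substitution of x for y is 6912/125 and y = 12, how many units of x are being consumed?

For CES with ρ = -2, MRS = (4/1)·(y/x)^3.
Setting (4/1)·(12/x)^3 = 6912/125 gives (12/x)^3 = 1728/125, so 12/x = 2.4 and x = 5.

x = 5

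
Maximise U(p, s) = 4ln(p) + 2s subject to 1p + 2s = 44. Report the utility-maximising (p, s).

p* = 4, s* = 20

MU_p = 4/p, MU_s = 2.
MRS = 4/p ÷ 2.
Tangency: set MRS = p_p/p_s = 1/2 = 0.5.
MRS depends only on p: 2/p = 0.5 ⇒ p* = 2/0.5 = 4.
From the budget, 2·s = 44 − 1·4 = 40, so s* = 20.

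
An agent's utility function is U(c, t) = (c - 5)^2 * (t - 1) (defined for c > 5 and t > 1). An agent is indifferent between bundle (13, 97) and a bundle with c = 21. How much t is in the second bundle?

U(13, 97) = 6144.
Set U(21, t) = 6144 and solve.
With c = 21: (21 − 5)^2 = 256, so (t − 1) = 6144/256 = 24.
So t = 1 + 24 = 25.
Check: U(21, 25) = 6144.

t = 25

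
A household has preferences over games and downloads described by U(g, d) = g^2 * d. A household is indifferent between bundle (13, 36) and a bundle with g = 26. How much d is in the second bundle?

d = 9

U(13, 36) = 6084.
Set U(26, d) = 6084 and solve.
With g = 26: 26^2 = 676, so d = 6084/676 = 9.
Check: U(26, 9) = 6084.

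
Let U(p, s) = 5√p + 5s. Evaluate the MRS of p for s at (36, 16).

MU_p = 5/(2√p), MU_s = 5.
MRS = 5/(2√p) ÷ 5.
At (36, 16): MRS = 1/12.
The indifference curve has slope −1/12 at this bundle.

MRS = 1/12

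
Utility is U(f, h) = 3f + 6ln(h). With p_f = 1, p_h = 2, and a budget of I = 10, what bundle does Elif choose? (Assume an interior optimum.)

f* = 8, h* = 1

MU_f = 3, MU_h = 6/h.
MRS = 3 ÷ (6/h).
Tangency: set MRS = p_f/p_h = 1/2 = 0.5.
MRS depends only on h: 0.5·h = 0.5 ⇒ h* = 0.5/0.5 = 1.
From the budget, 1·f = 10 − 2·1 = 8, so f* = 8.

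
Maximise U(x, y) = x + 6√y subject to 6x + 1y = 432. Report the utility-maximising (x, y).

MU_x = 1, MU_y = 6/(2√y).
MRS = 1 ÷ (6/(2√y)).
Tangency: set MRS = p_x/p_y = 6/1 = 6.
MRS depends only on y: (1/3)·√y = 6 ⇒ √y = 6/(1/3) = 18 ⇒ y* = 324.
From the budget, 6·x = 432 − 1·324 = 108, so x* = 18.

x* = 18, y* = 324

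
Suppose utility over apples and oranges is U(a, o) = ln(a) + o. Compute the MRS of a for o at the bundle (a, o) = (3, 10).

MU_a = 1/a, MU_o = 1.
MRS = 1/a ÷ 1.
At (3, 10): MRS = 1/3.
That is, one extra unit of a is worth 1/3 units of o at the margin.

MRS = 1/3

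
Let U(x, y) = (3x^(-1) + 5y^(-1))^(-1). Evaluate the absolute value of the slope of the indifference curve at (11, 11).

For CES with ρ = -1, MRS = (3/5)·(y/x)^2.
At (11, 11): MRS = 0.6.
That is, one extra unit of x is worth 0.6 units of y at the margin.

MRS = 0.6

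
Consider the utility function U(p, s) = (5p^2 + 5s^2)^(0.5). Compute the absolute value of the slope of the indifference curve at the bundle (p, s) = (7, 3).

For CES with ρ = 2, MRS = (s/p)^(-1).
At (7, 3): MRS = 7/3.
So at (7, 3) the consumer would give up 7/3 units of s for one more unit of p.

MRS = 7/3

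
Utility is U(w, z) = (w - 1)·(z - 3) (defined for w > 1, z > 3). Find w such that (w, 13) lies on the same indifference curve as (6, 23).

w = 11

U(6, 23) = 100.
Set U(w, 13) = 100 and solve.
With z = 13: (13 − 3) = 10, so (w − 1) = 100/10 = 10.
So w = 1 + 10 = 11.
Check: U(11, 13) = 100.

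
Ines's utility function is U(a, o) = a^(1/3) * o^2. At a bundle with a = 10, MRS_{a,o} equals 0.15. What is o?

MU_a = 1/3·a^(-2/3)·o^2 and MU_o = 2·a^(1/3)·o.
MRS = MU_a/MU_o = (1/6)·o/a.
Substitute a = 10: MRS = o/60. Setting o/60 = 0.15 gives o = 0.15·60 = 9.

o = 9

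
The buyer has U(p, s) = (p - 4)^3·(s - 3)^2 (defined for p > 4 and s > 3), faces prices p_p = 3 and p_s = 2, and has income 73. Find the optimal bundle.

MU_p = 3·(p−4)^2·(s−3)^2, MU_s = 2·(p−4)^3·(s−3).
MRS = (3/2)·(s−3)/(p−4).
Tangency: set MRS = p_p/p_s = 3/2 = 1.5.
So (3/2)·(s − 3)/(p − 4) = 1.5, i.e. (s − 3) = (p − 4).
Rewrite the budget in excess-of-subsistence terms: 3·(p − 4) + 2·(s − 3) = 73 − 3·4 − 2·3 = 55.
Substituting, 5·(p − 4) = 55, so p − 4 = 11 and p* = 15.
Then s − 3 = 11, so s* = 14.

p* = 15, s* = 14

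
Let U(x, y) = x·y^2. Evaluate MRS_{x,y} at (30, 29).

MRS = 29/60

MU_x = y^2 and MU_y = 2·x·y.
MRS = MU_x/MU_y = (1/2)·y/x.
At (30, 29): MRS = 29/60.
That is, one extra unit of x is worth 29/60 units of y at the margin.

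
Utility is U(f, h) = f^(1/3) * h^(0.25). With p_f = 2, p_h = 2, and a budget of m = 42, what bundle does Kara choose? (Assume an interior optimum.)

MU_f = 1/3·f^(-2/3)·h^(0.25) and MU_h = 0.25·f^(1/3)·h^(-0.75).
MRS = MU_f/MU_h = (4/3)·h/f.
Tangency: set MRS = p_f/p_h = 2/2 = 1.
So (4/3)·h/f = 1, i.e. h = 0.75·f.
Substitute into the budget 2·f + 2·h = 42: 3.5·f = 42, so f* = 12.
Then h* = 0.75·12 = 9.

f* = 12, h* = 9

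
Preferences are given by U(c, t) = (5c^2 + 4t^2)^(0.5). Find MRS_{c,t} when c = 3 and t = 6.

For CES with ρ = 2, MRS = (5/4)·(t/c)^(-1).
At (3, 6): MRS = 0.625.
The indifference curve has slope −0.625 at this bundle.

MRS = 0.625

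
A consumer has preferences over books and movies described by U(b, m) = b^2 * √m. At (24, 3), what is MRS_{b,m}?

MU_b = 2·b·√m and MU_m = 0.5·b^2·m^(-0.5).
MRS = MU_b/MU_m = (4)·m/b.
At (24, 3): MRS = 0.5.
That is, one extra unit of b is worth 0.5 units of m at the margin.

MRS = 0.5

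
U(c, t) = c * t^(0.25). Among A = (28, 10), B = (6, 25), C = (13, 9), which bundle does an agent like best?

Bundle A

Evaluate utility at each bundle:
U(A) = 49.792.
U(B) = 13.416.
U(C) = 22.517.
Highest utility is A, so A ≻ C ≻ B.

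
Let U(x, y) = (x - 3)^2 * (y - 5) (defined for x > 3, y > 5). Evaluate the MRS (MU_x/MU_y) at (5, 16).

MU_x = 2·(x−3)·(y−5), MU_y = (x−3)^2.
MRS = (2/1)·(y−5)/(x−3).
At (5, 16): MRS = 11.
That is, one extra unit of x is worth 11 units of y at the margin.

MRS = 11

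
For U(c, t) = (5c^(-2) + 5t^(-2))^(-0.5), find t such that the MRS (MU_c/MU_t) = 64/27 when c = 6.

For CES with ρ = -2, MRS = (t/c)^3.
Setting (t/6)^3 = 64/27 gives t/6 = 4/3 and t = 8.

t = 8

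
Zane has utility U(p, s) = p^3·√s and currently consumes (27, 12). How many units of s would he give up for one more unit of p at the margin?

MRS = 8/3

MU_p = 3·p^2·√s and MU_s = 0.5·p^3·s^(-0.5).
MRS = MU_p/MU_s = (6)·s/p.
At (27, 12): MRS = 8/3.
That is, one extra unit of p is worth 8/3 units of s at the margin.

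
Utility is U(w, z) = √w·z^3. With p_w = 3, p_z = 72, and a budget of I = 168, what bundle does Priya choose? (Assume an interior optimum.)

MU_w = 0.5·w^(-0.5)·z^3 and MU_z = 3·√w·z^2.
MRS = MU_w/MU_z = (1/6)·z/w.
Tangency: set MRS = p_w/p_z = 3/72 = 1/24.
So (1/6)·z/w = 1/24, i.e. z = 0.25·w.
Substitute into the budget 3·w + 72·z = 168: 21·w = 168, so w* = 8.
Then z* = 0.25·8 = 2.

w* = 8, z* = 2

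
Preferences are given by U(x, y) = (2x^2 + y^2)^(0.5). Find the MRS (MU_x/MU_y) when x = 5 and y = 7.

For CES with ρ = 2, MRS = (2/1)·(y/x)^(-1).
At (5, 7): MRS = 10/7.
The indifference curve has slope −10/7 at this bundle.

MRS = 10/7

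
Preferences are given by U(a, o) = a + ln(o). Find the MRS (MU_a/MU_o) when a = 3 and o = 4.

MRS = 4

MU_a = 1, MU_o = 1/o.
MRS = 1 ÷ (1/o).
At (3, 4): MRS = 4.
The indifference curve has slope −4 at this bundle.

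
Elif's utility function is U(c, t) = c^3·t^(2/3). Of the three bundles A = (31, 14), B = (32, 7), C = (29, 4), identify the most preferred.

Evaluate utility at each bundle:
U(A) = 173049.536.
U(B) = 119908.130.
U(C) = 61456.429.
Highest utility is A, so A ≻ B ≻ C.

Bundle A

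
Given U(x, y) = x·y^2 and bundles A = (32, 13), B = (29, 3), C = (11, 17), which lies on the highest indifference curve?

Bundle A

Evaluate utility at each bundle:
U(A) = 5408.
U(B) = 261.
U(C) = 3179.
Highest utility is A, so A ≻ C ≻ B.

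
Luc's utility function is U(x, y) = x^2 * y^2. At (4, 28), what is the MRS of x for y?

MU_x = 2·x·y^2 and MU_y = 2·x^2·y.
MRS = MU_x/MU_y = y/x.
At (4, 28): MRS = 7.
That is, one extra unit of x is worth 7 units of y at the margin.

MRS = 7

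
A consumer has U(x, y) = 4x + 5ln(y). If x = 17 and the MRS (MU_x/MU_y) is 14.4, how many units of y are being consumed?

MU_x = 4, MU_y = 5/y.
MRS = 4 ÷ (5/y).
MRS depends only on y: 0.8·y = 14.4 ⇒ y = 14.4/0.8 = 18.

y = 18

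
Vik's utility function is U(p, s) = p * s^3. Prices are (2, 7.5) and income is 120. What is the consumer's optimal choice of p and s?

MU_p = s^3 and MU_s = 3·p·s^2.
MRS = MU_p/MU_s = (1/3)·s/p.
Tangency: set MRS = p_p/p_s = 2/7.5 = 4/15.
So (1/3)·s/p = 4/15, i.e. s = 0.8·p.
Substitute into the budget 2·p + 7.5·s = 120: 8·p = 120, so p* = 15.
Then s* = 0.8·15 = 12.

p* = 15, s* = 12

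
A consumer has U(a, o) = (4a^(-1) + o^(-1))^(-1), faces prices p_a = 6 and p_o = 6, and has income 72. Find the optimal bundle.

For CES with ρ = -1, MRS = (4/1)·(o/a)^2.
Tangency: set MRS = p_a/p_o = 6/6 = 1.
So (o/a)^2 = 0.25; taking the square root, o/a = 0.5, i.e. o = 0.5·a.
Substitute into the budget 6·a + 6·o = 72: 9·a = 72, so a* = 8 and o* = 0.5·8 = 4.

a* = 8, o* = 4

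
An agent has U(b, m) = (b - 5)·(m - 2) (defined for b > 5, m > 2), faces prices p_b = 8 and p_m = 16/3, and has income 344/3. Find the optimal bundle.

MU_b = (m−2), MU_m = (b−5).
MRS = (m−2)/(b−5).
Tangency: set MRS = p_b/p_m = 8/(16/3) = 1.5.
So (m − 2)/(b − 5) = 1.5, i.e. (m − 2) = 1.5·(b − 5).
Rewrite the budget in excess-of-subsistence terms: 8·(b − 5) + (16/3)·(m − 2) = 344/3 − 8·5 − (16/3)·2 = 64.
Substituting, 16·(b − 5) = 64, so b − 5 = 4 and b* = 9.
Then m − 2 = 1.5·4 = 6, so m* = 8.

b* = 9, m* = 8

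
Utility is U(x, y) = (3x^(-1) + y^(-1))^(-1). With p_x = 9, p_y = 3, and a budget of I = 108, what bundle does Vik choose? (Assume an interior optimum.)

x* = 9, y* = 9

For CES with ρ = -1, MRS = (3/1)·(y/x)^2.
Tangency: set MRS = p_x/p_y = 9/3 = 3.
So (y/x)^2 = 1; taking the square root, y/x = 1, i.e. y = x.
Substitute into the budget 9·x + 3·y = 108: 12·x = 108, so x* = 9 and y* = 9.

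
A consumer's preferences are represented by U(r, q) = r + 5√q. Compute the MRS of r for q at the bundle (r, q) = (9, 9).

MU_r = 1, MU_q = 5/(2√q).
MRS = 1 ÷ (5/(2√q)).
At (9, 9): MRS = 1.2.
That is, one extra unit of r is worth 1.2 units of q at the margin.

MRS = 1.2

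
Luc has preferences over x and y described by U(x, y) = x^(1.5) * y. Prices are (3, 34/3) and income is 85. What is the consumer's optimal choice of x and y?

x* = 17, y* = 3

MU_x = 1.5·√x·y and MU_y = x^(1.5).
MRS = MU_x/MU_y = (1.5)·y/x.
Tangency: set MRS = p_x/p_y = 3/(34/3) = 9/34.
So (1.5)·y/x = 9/34, i.e. y = (3/17)·x.
Substitute into the budget 3·x + (34/3)·y = 85: 5·x = 85, so x* = 17.
Then y* = (3/17)·17 = 3.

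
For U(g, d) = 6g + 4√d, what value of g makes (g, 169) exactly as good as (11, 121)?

U(11, 121) = 110.
Set U(g, 169) = 110 and solve.
With d = 169: √169 = 13, so 6g = 110 − 4·13 = 58 and g = 29/3.
Check: U(29/3, 169) = 110.

g = 29/3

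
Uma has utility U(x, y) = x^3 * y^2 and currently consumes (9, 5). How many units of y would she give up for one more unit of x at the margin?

MRS = 5/6

MU_x = 3·x^2·y^2 and MU_y = 2·x^3·y.
MRS = MU_x/MU_y = (3/2)·y/x.
At (9, 5): MRS = 5/6.
So at (9, 5) the consumer would give up 5/6 units of y for one more unit of x.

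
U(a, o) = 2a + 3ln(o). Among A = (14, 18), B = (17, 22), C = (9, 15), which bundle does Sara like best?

Evaluate utility at each bundle:
U(A) = 36.671.
U(B) = 43.273.
U(C) = 26.124.
Highest utility is B, so B ≻ A ≻ C.

Bundle B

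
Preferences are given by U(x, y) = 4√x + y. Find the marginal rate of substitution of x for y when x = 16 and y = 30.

MRS = 0.5

MU_x = 4/(2√x), MU_y = 1.
MRS = 4/(2√x) ÷ 1.
At (16, 30): MRS = 0.5.
The indifference curve has slope −0.5 at this bundle.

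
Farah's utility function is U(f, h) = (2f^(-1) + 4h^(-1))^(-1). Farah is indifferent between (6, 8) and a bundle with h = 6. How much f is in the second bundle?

U depends on (f, h) only through S = 2f^(-1) + 4h^(-1), so equal utility means equal S. At (6, 8): S = 5/6.
With h = 6: 4·6^(-1) = 2/3, so 2f^(-1) = 5/6 − 2/3 = 1/6, i.e. f^(-1) = 1/12.
Hence f = 1/(1/12) = 12.
Check: U(12, 6) = 1.2.

f = 12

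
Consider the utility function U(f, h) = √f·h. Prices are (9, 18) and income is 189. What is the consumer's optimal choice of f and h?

f* = 7, h* = 7

MU_f = 0.5·f^(-0.5)·h and MU_h = √f.
MRS = MU_f/MU_h = (0.5)·h/f.
Tangency: set MRS = p_f/p_h = 9/18 = 0.5.
So (0.5)·h/f = 0.5, i.e. h = f.
Substitute into the budget 9·f + 18·h = 189: 27·f = 189, so f* = 7.
Then h* = 7.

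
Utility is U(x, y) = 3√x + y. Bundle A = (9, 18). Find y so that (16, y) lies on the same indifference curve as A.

U(9, 18) = 27.
Set U(16, y) = 27 and solve.
With x = 16: √16 = 4, so y = 27 − 3·4 = 15.
Check: U(16, 15) = 27.

y = 15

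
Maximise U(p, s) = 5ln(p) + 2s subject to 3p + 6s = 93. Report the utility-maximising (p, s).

p* = 5, s* = 13

MU_p = 5/p, MU_s = 2.
MRS = 5/p ÷ 2.
Tangency: set MRS = p_p/p_s = 3/6 = 0.5.
MRS depends only on p: 2.5/p = 0.5 ⇒ p* = 2.5/0.5 = 5.
From the budget, 6·s = 93 − 3·5 = 78, so s* = 13.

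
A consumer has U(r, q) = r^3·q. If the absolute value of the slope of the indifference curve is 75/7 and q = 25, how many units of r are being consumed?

MU_r = 3·r^2·q and MU_q = r^3.
MRS = MU_r/MU_q = (3/1)·q/r.
Substitute q = 25: MRS = 75/r. Setting 75/r = 75/7 gives r = 75/(75/7) = 7.

r = 7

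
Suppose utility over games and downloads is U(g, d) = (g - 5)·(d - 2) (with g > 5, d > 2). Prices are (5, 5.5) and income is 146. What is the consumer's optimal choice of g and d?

MU_g = (d−2), MU_d = (g−5).
MRS = (d−2)/(g−5).
Tangency: set MRS = p_g/p_d = 5/5.5 = 10/11.
So (d − 2)/(g − 5) = 10/11, i.e. (d − 2) = (10/11)·(g − 5).
Rewrite the budget in excess-of-subsistence terms: 5·(g − 5) + 5.5·(d − 2) = 146 − 5·5 − 5.5·2 = 110.
Substituting, 10·(g − 5) = 110, so g − 5 = 11 and g* = 16.
Then d − 2 = (10/11)·11 = 10, so d* = 12.

g* = 16, d* = 12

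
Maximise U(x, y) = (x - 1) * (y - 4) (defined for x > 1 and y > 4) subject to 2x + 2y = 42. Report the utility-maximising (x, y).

MU_x = (y−4), MU_y = (x−1).
MRS = (y−4)/(x−1).
Tangency: set MRS = p_x/p_y = 2/2 = 1.
So (y − 4)/(x − 1) = 1, i.e. (y − 4) = (x − 1).
Rewrite the budget in excess-of-subsistence terms: 2·(x − 1) + 2·(y − 4) = 42 − 2·1 − 2·4 = 32.
Substituting, 4·(x − 1) = 32, so x − 1 = 8 and x* = 9.
Then y − 4 = 8, so y* = 12.

x* = 9, y* = 12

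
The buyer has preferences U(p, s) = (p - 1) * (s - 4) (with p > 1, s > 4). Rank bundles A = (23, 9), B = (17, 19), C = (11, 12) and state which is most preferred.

Evaluate utility at each bundle:
U(A) = 110.
U(B) = 240.
U(C) = 80.
Highest utility is B, so B ≻ A ≻ C.

Bundle B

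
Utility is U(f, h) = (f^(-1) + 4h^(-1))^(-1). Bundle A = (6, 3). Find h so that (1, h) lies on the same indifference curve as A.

h = 8

U depends on (f, h) only through S = f^(-1) + 4h^(-1), so equal utility means equal S. At (6, 3): S = 1.5.
With f = 1: 1^(-1) = 1, so 4h^(-1) = 1.5 − 1 = 0.5, i.e. h^(-1) = 0.125.
Hence h = 1/0.125 = 8.
Check: U(1, 8) = 0.6667.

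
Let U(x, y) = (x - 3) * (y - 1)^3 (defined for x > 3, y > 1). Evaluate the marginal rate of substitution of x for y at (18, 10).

MRS = 0.2

MU_x = (y−1)^3, MU_y = 3·(x−3)·(y−1)^2.
MRS = (1/3)·(y−1)/(x−3).
At (18, 10): MRS = 0.2.
So at (18, 10) the consumer would give up 0.2 units of y for one more unit of x.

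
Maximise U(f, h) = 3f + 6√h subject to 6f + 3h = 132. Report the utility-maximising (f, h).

f* = 20, h* = 4

MU_f = 3, MU_h = 6/(2√h).
MRS = 3 ÷ (6/(2√h)).
Tangency: set MRS = p_f/p_h = 6/3 = 2.
MRS depends only on h: √h = 2 ⇒ √h = 2 ⇒ h* = 4.
From the budget, 6·f = 132 − 3·4 = 120, so f* = 20.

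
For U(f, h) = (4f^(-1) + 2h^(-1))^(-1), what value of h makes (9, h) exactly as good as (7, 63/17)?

U depends on (f, h) only through S = 4f^(-1) + 2h^(-1), so equal utility means equal S. At (7, 63/17): S = 10/9.
With f = 9: 4·9^(-1) = 4/9, so 2h^(-1) = 10/9 − 4/9 = 2/3, i.e. h^(-1) = 1/3.
Hence h = 1/(1/3) = 3.
Check: U(9, 3) = 0.9.

h = 3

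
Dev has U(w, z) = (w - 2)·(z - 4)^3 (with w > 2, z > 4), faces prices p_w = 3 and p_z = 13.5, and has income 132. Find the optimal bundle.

w* = 8, z* = 8

MU_w = (z−4)^3, MU_z = 3·(w−2)·(z−4)^2.
MRS = (1/3)·(z−4)/(w−2).
Tangency: set MRS = p_w/p_z = 3/13.5 = 2/9.
So (1/3)·(z − 4)/(w − 2) = 2/9, i.e. (z − 4) = (2/3)·(w − 2).
Rewrite the budget in excess-of-subsistence terms: 3·(w − 2) + 13.5·(z − 4) = 132 − 3·2 − 13.5·4 = 72.
Substituting, 12·(w − 2) = 72, so w − 2 = 6 and w* = 8.
Then z − 4 = (2/3)·6 = 4, so z* = 8.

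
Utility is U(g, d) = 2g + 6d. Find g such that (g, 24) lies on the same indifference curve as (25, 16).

g = 1

U(25, 16) = 146.
Set U(g, 24) = 146 and solve.
2g + 6·24 = 146 ⇒ 2g = 2 ⇒ g = 1.
Check: U(1, 24) = 146.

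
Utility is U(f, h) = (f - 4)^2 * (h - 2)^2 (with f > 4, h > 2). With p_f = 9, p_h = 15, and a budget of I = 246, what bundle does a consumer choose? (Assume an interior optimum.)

f* = 14, h* = 8

MU_f = 2·(f−4)·(h−2)^2, MU_h = 2·(f−4)^2·(h−2).
MRS = (h−2)/(f−4).
Tangency: set MRS = p_f/p_h = 9/15 = 0.6.
So (h − 2)/(f − 4) = 0.6, i.e. (h − 2) = 0.6·(f − 4).
Rewrite the budget in excess-of-subsistence terms: 9·(f − 4) + 15·(h − 2) = 246 − 9·4 − 15·2 = 180.
Substituting, 18·(f − 4) = 180, so f − 4 = 10 and f* = 14.
Then h − 2 = 0.6·10 = 6, so h* = 8.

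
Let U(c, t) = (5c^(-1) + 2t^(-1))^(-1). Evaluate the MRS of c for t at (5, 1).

MRS = 0.1

For CES with ρ = -1, MRS = (5/2)·(t/c)^2.
At (5, 1): MRS = 0.1.
So at (5, 1) the consumer would give up 0.1 units of t for one more unit of c.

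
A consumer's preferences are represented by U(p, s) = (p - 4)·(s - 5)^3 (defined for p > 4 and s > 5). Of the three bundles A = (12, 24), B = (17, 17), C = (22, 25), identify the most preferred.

Evaluate utility at each bundle:
U(A) = 54872.
U(B) = 22464.
U(C) = 144000.
Highest utility is C, so C ≻ A ≻ B.

Bundle C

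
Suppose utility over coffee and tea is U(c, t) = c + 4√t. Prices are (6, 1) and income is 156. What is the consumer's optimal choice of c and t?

c* = 2, t* = 144

MU_c = 1, MU_t = 4/(2√t).
MRS = 1 ÷ (4/(2√t)).
Tangency: set MRS = p_c/p_t = 6/1 = 6.
MRS depends only on t: 0.5·√t = 6 ⇒ √t = 6/0.5 = 12 ⇒ t* = 144.
From the budget, 6·c = 156 − 1·144 = 12, so c* = 2.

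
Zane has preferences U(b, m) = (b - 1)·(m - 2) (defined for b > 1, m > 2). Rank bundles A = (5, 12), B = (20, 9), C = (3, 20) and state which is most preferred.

Evaluate utility at each bundle:
U(A) = 40.
U(B) = 133.
U(C) = 36.
Highest utility is B, so B ≻ A ≻ C.

Bundle B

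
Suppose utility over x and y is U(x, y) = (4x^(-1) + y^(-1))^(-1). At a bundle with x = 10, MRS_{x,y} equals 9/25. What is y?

For CES with ρ = -1, MRS = (4/1)·(y/x)^2.
Setting (4/1)·(y/10)^2 = 9/25 gives (y/10)^2 = 9/100, so y/10 = 0.3 and y = 3.

y = 3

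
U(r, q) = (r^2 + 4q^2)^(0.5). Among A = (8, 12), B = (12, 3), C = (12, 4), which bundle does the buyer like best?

Evaluate utility at each bundle:
U(A) = 25.298.
U(B) = 13.416.
U(C) = 14.422.
Highest utility is A, so A ≻ C ≻ B.

Bundle A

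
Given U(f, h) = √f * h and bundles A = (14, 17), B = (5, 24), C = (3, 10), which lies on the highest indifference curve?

Evaluate utility at each bundle:
U(A) = 63.608.
U(B) = 53.666.
U(C) = 17.321.
Highest utility is A, so A ≻ B ≻ C.

Bundle A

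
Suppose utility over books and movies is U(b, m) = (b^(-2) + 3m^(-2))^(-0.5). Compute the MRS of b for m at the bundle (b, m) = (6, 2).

MRS = 1/81

For CES with ρ = -2, MRS = (1/3)·(m/b)^3.
At (6, 2): MRS = 1/81.
The indifference curve has slope −1/81 at this bundle.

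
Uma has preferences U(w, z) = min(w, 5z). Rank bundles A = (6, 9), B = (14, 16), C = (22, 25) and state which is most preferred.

Bundle C

Evaluate utility at each bundle:
U(A) = 6.
U(B) = 14.
U(C) = 22.
Highest utility is C, so C ≻ B ≻ A.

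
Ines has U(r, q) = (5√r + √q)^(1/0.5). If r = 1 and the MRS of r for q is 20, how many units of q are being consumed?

For CES with ρ = 0.5, MRS = (5/1)·√(q/r).
Setting (5/1)·√(q/1) = 20 gives √(q/1) = 4, so q/1 = 16 and q = 16.

q = 16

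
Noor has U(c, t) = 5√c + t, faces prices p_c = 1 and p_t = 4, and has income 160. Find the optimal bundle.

MU_c = 5/(2√c), MU_t = 1.
MRS = 5/(2√c) ÷ 1.
Tangency: set MRS = p_c/p_t = 1/4 = 0.25.
MRS depends only on c: 2.5/√c = 0.25 ⇒ √c = 2.5/0.25 = 10 ⇒ c* = 100.
From the budget, 4·t = 160 − 1·100 = 60, so t* = 15.

c* = 100, t* = 15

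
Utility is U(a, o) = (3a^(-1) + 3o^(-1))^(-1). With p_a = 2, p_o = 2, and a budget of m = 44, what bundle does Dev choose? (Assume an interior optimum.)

For CES with ρ = -1, MRS = (o/a)^2.
Tangency: set MRS = p_a/p_o = 2/2 = 1.
So (o/a)^2 = 1; taking the square root, o/a = 1, i.e. o = a.
Substitute into the budget 2·a + 2·o = 44: 4·a = 44, so a* = 11 and o* = 11.

a* = 11, o* = 11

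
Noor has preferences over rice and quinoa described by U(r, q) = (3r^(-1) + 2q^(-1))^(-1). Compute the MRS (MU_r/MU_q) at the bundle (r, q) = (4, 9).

For CES with ρ = -1, MRS = (3/2)·(q/r)^2.
At (4, 9): MRS = 243/32.
So at (4, 9) the consumer would give up 243/32 units of q for one more unit of r.

MRS = 243/32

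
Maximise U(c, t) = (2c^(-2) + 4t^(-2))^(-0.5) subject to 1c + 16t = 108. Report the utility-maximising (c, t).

For CES with ρ = -2, MRS = (2/4)·(t/c)^3.
Tangency: set MRS = p_c/p_t = 1/16.
So (t/c)^3 = 0.125; taking the cube root, t/c = 0.5, i.e. t = 0.5·c.
Substitute into the budget 1·c + 16·t = 108: 9·c = 108, so c* = 12 and t* = 0.5·12 = 6.

c* = 12, t* = 6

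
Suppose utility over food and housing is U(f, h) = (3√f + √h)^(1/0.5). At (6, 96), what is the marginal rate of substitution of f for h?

MRS = 12

For CES with ρ = 0.5, MRS = (3/1)·√(h/f).
At (6, 96): MRS = 12.
So at (6, 96) the consumer would give up 12 units of h for one more unit of f.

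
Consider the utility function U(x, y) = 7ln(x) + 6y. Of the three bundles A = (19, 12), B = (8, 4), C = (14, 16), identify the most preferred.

Evaluate utility at each bundle:
U(A) = 92.611.
U(B) = 38.556.
U(C) = 114.473.
Highest utility is C, so C ≻ A ≻ B.

Bundle C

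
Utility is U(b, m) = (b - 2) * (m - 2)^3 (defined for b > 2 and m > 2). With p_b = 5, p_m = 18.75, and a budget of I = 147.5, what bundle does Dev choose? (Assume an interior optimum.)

MU_b = (m−2)^3, MU_m = 3·(b−2)·(m−2)^2.
MRS = (1/3)·(m−2)/(b−2).
Tangency: set MRS = p_b/p_m = 5/18.75 = 4/15.
So (1/3)·(m − 2)/(b − 2) = 4/15, i.e. (m − 2) = 0.8·(b − 2).
Rewrite the budget in excess-of-subsistence terms: 5·(b − 2) + 18.75·(m − 2) = 147.5 − 5·2 − 18.75·2 = 100.
Substituting, 20·(b − 2) = 100, so b − 2 = 5 and b* = 7.
Then m − 2 = 0.8·5 = 4, so m* = 6.

b* = 7, m* = 6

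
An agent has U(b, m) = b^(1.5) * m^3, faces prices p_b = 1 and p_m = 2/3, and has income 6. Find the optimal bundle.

MU_b = 1.5·√b·m^3 and MU_m = 3·b^(1.5)·m^2.
MRS = MU_b/MU_m = (0.5)·m/b.
Tangency: set MRS = p_b/p_m = 1/(2/3) = 1.5.
So (0.5)·m/b = 1.5, i.e. m = 3·b.
Substitute into the budget 1·b + (2/3)·m = 6: 3·b = 6, so b* = 2.
Then m* = 3·2 = 6.

b* = 2, m* = 6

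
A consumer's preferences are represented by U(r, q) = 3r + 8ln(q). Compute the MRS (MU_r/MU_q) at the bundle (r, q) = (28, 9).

MU_r = 3, MU_q = 8/q.
MRS = 3 ÷ (8/q).
At (28, 9): MRS = 3.375.
The indifference curve has slope −3.375 at this bundle.

MRS = 3.375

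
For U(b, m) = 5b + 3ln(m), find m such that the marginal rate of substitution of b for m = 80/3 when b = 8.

m = 16

MU_b = 5, MU_m = 3/m.
MRS = 5 ÷ (3/m).
MRS depends only on m: (5/3)·m = 80/3 ⇒ m = (80/3)/(5/3) = 16.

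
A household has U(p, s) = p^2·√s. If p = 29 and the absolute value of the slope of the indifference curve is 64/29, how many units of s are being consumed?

MU_p = 2·p·√s and MU_s = 0.5·p^2·s^(-0.5).
MRS = MU_p/MU_s = (4)·s/p.
Substitute p = 29: MRS = s/7.25. Setting s/7.25 = 64/29 gives s = (64/29)·7.25 = 16.

s = 16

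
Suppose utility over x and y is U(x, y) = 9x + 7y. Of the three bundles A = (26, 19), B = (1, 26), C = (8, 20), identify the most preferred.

Evaluate utility at each bundle:
U(A) = 367.
U(B) = 191.
U(C) = 212.
Highest utility is A, so A ≻ C ≻ B.

Bundle A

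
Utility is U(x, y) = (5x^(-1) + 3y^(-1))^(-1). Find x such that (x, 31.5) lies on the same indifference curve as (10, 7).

x = 6

U depends on (x, y) only through S = 5x^(-1) + 3y^(-1), so equal utility means equal S. At (10, 7): S = 13/14.
With y = 31.5: 3·31.5^(-1) = 2/21, so 5x^(-1) = 13/14 − 2/21 = 5/6, i.e. x^(-1) = 1/6.
Hence x = 1/(1/6) = 6.
Check: U(6, 31.5) = 1.0769.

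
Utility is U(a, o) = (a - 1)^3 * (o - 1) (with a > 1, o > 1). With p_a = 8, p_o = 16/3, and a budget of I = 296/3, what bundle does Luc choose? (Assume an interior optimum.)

MU_a = 3·(a−1)^2·(o−1), MU_o = (a−1)^3.
MRS = (3/1)·(o−1)/(a−1).
Tangency: set MRS = p_a/p_o = 8/(16/3) = 1.5.
So (3/1)·(o − 1)/(a − 1) = 1.5, i.e. (o − 1) = 0.5·(a − 1).
Rewrite the budget in excess-of-subsistence terms: 8·(a − 1) + (16/3)·(o − 1) = 296/3 − 8·1 − (16/3)·1 = 256/3.
Substituting, (32/3)·(a − 1) = 256/3, so a − 1 = 8 and a* = 9.
Then o − 1 = 0.5·8 = 4, so o* = 5.

a* = 9, o* = 5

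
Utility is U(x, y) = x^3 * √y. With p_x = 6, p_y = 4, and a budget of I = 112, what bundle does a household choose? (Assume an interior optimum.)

x* = 16, y* = 4

MU_x = 3·x^2·√y and MU_y = 0.5·x^3·y^(-0.5).
MRS = MU_x/MU_y = (6)·y/x.
Tangency: set MRS = p_x/p_y = 6/4 = 1.5.
So (6)·y/x = 1.5, i.e. y = 0.25·x.
Substitute into the budget 6·x + 4·y = 112: 7·x = 112, so x* = 16.
Then y* = 0.25·16 = 4.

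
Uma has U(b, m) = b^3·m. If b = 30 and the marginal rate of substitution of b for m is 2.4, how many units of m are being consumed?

m = 24

MU_b = 3·b^2·m and MU_m = b^3.
MRS = MU_b/MU_m = (3/1)·m/b.
Substitute b = 30: MRS = m/10. Setting m/10 = 2.4 gives m = 2.4·10 = 24.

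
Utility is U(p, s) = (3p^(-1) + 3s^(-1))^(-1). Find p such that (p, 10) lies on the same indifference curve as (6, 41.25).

U depends on (p, s) only through S = 3p^(-1) + 3s^(-1), so equal utility means equal S. At (6, 41.25): S = 63/110.
With s = 10: 3·10^(-1) = 0.3, so 3p^(-1) = 63/110 − 0.3 = 3/11, i.e. p^(-1) = 1/11.
Hence p = 1/(1/11) = 11.
Check: U(11, 10) = 1.746.

p = 11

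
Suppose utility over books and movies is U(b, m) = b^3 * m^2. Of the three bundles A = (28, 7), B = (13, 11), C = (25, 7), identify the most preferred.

Evaluate utility at each bundle:
U(A) = 1075648.
U(B) = 265837.
U(C) = 765625.
Highest utility is A, so A ≻ C ≻ B.

Bundle A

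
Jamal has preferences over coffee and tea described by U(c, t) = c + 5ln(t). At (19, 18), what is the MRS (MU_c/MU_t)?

MU_c = 1, MU_t = 5/t.
MRS = 1 ÷ (5/t).
At (19, 18): MRS = 3.6.
So at (19, 18) the consumer would give up 3.6 units of t for one more unit of c.

MRS = 3.6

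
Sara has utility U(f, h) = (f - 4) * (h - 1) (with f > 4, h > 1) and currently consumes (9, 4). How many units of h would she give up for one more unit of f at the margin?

MU_f = (h−1), MU_h = (f−4).
MRS = (h−1)/(f−4).
At (9, 4): MRS = 0.6.
That is, one extra unit of f is worth 0.6 units of h at the margin.

MRS = 0.6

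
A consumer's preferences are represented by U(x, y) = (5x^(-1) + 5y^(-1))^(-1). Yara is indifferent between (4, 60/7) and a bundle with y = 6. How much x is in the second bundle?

x = 5

U depends on (x, y) only through S = 5x^(-1) + 5y^(-1), so equal utility means equal S. At (4, 60/7): S = 11/6.
With y = 6: 5·6^(-1) = 5/6, so 5x^(-1) = 11/6 − 5/6 = 1, i.e. x^(-1) = 0.2.
Hence x = 1/0.2 = 5.
Check: U(5, 6) = 0.5455.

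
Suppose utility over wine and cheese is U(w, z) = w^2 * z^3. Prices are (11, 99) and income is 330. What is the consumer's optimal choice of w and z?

MU_w = 2·w·z^3 and MU_z = 3·w^2·z^2.
MRS = MU_w/MU_z = (2/3)·z/w.
Tangency: set MRS = p_w/p_z = 11/99 = 1/9.
So (2/3)·z/w = 1/9, i.e. z = (1/6)·w.
Substitute into the budget 11·w + 99·z = 330: 27.5·w = 330, so w* = 12.
Then z* = (1/6)·12 = 2.

w* = 12, z* = 2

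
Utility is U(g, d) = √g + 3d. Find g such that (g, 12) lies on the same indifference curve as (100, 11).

g = 49

U(100, 11) = 43.
Set U(g, 12) = 43 and solve.
With d = 12: √g = 43 − 3·12 = 7, so √g = 7 and g = 49.
Check: U(49, 12) = 43.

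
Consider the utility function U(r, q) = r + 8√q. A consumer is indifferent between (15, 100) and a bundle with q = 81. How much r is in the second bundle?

U(15, 100) = 95.
Set U(r, 81) = 95 and solve.
With q = 81: √81 = 9, so r = 95 − 8·9 = 23.
Check: U(23, 81) = 95.

r = 23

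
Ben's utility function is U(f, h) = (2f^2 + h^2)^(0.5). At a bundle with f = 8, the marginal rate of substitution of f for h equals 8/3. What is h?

h = 6

For CES with ρ = 2, MRS = (2/1)·(h/f)^(-1).
Setting (2/1)·(h/8)^(-1) = 8/3 gives (h/8)^(-1) = 4/3, so h/8 = 0.75 and h = 6.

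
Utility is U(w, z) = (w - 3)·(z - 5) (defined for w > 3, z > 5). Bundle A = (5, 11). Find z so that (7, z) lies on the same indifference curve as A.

U(5, 11) = 12.
Set U(7, z) = 12 and solve.
With w = 7: (7 − 3) = 4, so (z − 5) = 12/4 = 3.
So z = 5 + 3 = 8.
Check: U(7, 8) = 12.

z = 8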